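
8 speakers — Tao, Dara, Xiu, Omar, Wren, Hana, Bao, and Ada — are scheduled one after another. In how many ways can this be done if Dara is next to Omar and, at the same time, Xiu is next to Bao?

2880

Treat {Dara,Omar} as one block (2 orders) and {Xiu,Bao} as another (2 orders).
That leaves 6 units to arrange: 2 × 2 × 6! = 4 × 720 = 2880.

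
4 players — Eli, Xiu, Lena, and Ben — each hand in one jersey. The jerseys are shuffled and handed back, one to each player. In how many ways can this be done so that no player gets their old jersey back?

9

Count assignments avoiding every fixed point. For any j of the 4 players fixed to their old jersey, the other 4−j can be arranged in (4−j)! ways.
By inclusion–exclusion this is Σ_{j=0}^{4} (−1)^j C(4,j)·(4−j)!.
Computing: 24 − 24 + 12 − 4 + 1 = 9.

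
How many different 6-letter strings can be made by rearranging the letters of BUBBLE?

Letter multiplicities in BUBBLE: B×3, E×1, L×1, U×1.
So there are 6! / (3!) = 120 distinguishable arrangements.

120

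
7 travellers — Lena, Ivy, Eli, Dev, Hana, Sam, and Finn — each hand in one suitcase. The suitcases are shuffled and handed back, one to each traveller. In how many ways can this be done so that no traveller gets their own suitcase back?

1854

Let Aᵢ be the assignments in which traveller i gets their own suitcase. We want the size of the complement of A₁∪…∪A_7.
By inclusion–exclusion this is Σ_{j=0}^{7} (−1)^j C(7,j)·(7−j)!.
Computing: 5040 − 5040 + 2520 − 840 + 210 − 42 + 7 − 1 = 1854.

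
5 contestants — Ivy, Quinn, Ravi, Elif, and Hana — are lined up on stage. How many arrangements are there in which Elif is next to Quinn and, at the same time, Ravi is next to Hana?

Treat {Elif,Quinn} as one block (2 orders) and {Ravi,Hana} as another (2 orders).
That leaves 3 units to arrange: 2 × 2 × 3! = 4 × 6 = 24.

24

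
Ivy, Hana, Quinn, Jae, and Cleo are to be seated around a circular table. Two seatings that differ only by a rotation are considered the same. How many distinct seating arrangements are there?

Seat Ivy anywhere (absorbing the rotational symmetry), then permute the other 4: (4)! = 24.

24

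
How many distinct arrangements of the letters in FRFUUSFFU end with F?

1120

Fix F in the last position and arrange the remaining 8 letters.
Those 8 letters have F appearing 3 times and U appearing 3 times, giving (8)!/(3!·3!) = 1120.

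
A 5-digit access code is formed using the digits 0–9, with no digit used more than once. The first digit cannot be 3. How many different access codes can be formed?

27216

The first digit has 10−1 = 9 choices (anything except 3).
The remaining 4 digits are filled from the other 9 symbols without repetition: 9 × 8 × 7 × 6 = 3024.
Total: 9 × 3024 = 27216.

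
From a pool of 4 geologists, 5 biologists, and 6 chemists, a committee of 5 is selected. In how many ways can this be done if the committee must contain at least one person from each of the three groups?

2170

Unrestricted: C(15,5) = 3003 ways to pick any 5 of the 15.
Selections missing a whole group: no geologists → C(11,5) = 462; no biologists → C(10,5) = 252; no chemists → C(9,5) = 126.
Add back selections omitting two groups (i.e. drawn from a single group): C(4,5) + C(5,5) + C(6,5) = 7.
By inclusion–exclusion: 3003 − 840 + 7 = 2170.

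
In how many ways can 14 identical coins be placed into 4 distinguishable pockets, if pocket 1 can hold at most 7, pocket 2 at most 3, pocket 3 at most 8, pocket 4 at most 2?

By stars and bars, unrestricted non-negative solutions to x_1+…+x_4 = 14 number C(14+3,3) = 680.
Subtract solutions that violate a single cap (substitute x_i' = x_i − (cap_i+1)): x_1 ≥ 8 gives C(9,3) = 84; x_2 ≥ 4 gives C(13,3) = 286; x_3 ≥ 9 gives C(8,3) = 56; x_4 ≥ 3 gives C(14,3) = 364. Together 790.
Add back pairs where two caps are both exceeded: 10 + 0 + 20 + 4 + 120 + 10 = 164.
By inclusion–exclusion the count is 680 − 790 + 164 = 54.

54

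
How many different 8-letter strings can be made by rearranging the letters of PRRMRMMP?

The 8 letters of PRRMRMMP have repeats: M appearing 3 times, P appearing twice, and R appearing 3 times.
The number of distinct arrangements is 8!/(3!·3!·2!) = 40320/72 = 560.

560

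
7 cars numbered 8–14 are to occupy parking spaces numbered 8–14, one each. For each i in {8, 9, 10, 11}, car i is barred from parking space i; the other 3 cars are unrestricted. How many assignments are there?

2790

Let Aᵢ (for 8 ≤ i ≤ 11) be the placements that put car i in its forbidden parking space. Any j of these fix j positions, leaving (7−j)! ways to fill the rest, and there are C(4,j) ways to pick which j.
By inclusion–exclusion, the number of valid placements is Σ_{j=0}^{4} (−1)^j C(4,j)·(7−j)!.
Computing: 5040 − 2880 + 720 − 96 + 6 = 2790.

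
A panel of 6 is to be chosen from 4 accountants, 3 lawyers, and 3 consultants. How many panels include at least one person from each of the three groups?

Unrestricted: C(10,6) = 210 ways to pick any 6 of the 10.
Subtract selections that omit an entire group: no accountants → C(6,6) = 1; no lawyers → C(7,6) = 7; no consultants → C(7,6) = 7.
Add back selections omitting two groups (i.e. drawn from a single group): C(4,6) + C(3,6) + C(3,6) = 0.
By inclusion–exclusion: 210 − 15 + 0 = 195.

195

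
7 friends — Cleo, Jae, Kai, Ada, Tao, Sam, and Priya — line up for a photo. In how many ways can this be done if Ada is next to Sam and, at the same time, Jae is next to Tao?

Treat {Ada,Sam} as one block (2 orders) and {Jae,Tao} as another (2 orders).
That leaves 5 units to arrange: 2 × 2 × 5! = 4 × 120 = 480.

480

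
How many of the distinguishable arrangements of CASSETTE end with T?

1260

With the last slot taken by T, it remains to arrange the other 7 letters (CASSETE).
Those 7 letters have E appearing twice and S appearing twice, giving (7)!/(2!·2!) = 1260.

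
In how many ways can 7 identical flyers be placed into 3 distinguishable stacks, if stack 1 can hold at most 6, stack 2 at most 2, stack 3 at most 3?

11

By stars and bars, unrestricted non-negative solutions to x_1+…+x_3 = 7 number C(7+2,2) = 36.
Subtract solutions that violate a single cap (substitute x_i' = x_i − (cap_i+1)): x_1 ≥ 7 gives C(2,2) = 1; x_2 ≥ 3 gives C(6,2) = 15; x_3 ≥ 4 gives C(5,2) = 10. Together 26.
Add back pairs where two caps are both exceeded: 0 + 0 + 1 = 1.
By inclusion–exclusion the count is 36 − 26 + 1 = 11.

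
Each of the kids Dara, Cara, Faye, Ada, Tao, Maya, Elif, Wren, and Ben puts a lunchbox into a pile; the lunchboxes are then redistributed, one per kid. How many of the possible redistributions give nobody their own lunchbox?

This is the derangement count D_9: permutations of 9 items with no fixed point.
By inclusion–exclusion this is Σ_{j=0}^{9} (−1)^j C(9,j)·(9−j)!.
Computing: 362880 − 362880 + 181440 − 60480 + 15120 − 3024 + 504 − 72 + 9 − 1 = 133496.

133496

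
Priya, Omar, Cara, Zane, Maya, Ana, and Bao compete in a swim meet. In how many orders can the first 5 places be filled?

2520

There are 7 choices for 1st place, 6 for 2nd, and so on down to 3 for position 5.
That gives 7 × 6 × 5 × 4 × 3 = 2520.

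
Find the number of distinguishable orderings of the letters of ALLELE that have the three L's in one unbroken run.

12

Treat the 3 copies of L as a single block. The multiset to arrange is then {LLL, A, E, E}, 4 items in all.
That gives (4)!/(2!) = 12 arrangements.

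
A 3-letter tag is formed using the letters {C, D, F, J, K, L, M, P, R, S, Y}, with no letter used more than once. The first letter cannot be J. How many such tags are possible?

The first letter has 11−1 = 10 choices (anything except J).
The remaining 2 letters are filled from the other 10 symbols without repetition: 10 × 9 = 90.
Total: 10 × 90 = 900.

900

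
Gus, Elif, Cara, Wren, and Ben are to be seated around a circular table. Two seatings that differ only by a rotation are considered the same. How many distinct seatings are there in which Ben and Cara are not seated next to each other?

Without the restriction there are (4)! = 24 seatings.
Seatings with Ben beside Cara: treat them as a block with 2 internal orders, giving 2 × (3)! = 12.
Subtracting, 24 − 12 = 12.

12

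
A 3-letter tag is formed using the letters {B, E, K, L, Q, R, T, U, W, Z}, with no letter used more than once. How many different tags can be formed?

This is a permutation of 3 out of 10: P(10,3) = 10!/7!.
That product is 10 × 9 × 8 = 720.

720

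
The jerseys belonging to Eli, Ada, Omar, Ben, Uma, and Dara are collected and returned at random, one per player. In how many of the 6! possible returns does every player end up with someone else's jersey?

265

Let Aᵢ be the assignments in which player i gets their old jersey. We want the size of the complement of A₁∪…∪A_6.
By inclusion–exclusion this is Σ_{j=0}^{6} (−1)^j C(6,j)·(6−j)!.
Computing: 720 − 720 + 360 − 120 + 30 − 6 + 1 = 265.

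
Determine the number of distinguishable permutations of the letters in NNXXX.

The 5 letters of NNXXX have repeats: N appearing twice and X appearing 3 times.
The number of distinct arrangements is 5!/(3!·2!) = 120/12 = 10.

10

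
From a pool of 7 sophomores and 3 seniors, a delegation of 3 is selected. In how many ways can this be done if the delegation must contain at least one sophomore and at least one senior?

84

Total 3-person selections from all 10: C(10,3) = 120.
Subtract selections that omit an entire group: no sophomores → C(3,3) = 1; no seniors → C(7,3) = 35.
Both groups omitted at once is impossible, so 120 − 36 = 84.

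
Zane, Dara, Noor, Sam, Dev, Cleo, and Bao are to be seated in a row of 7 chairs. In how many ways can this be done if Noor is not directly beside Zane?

There are 7! = 5040 arrangements in all. If Noor and Zane are adjacent, merging them into one block gives 2·(6)! = 1440 arrangements.
So 5040 − 1440 = 3600 arrangements keep them apart.

3600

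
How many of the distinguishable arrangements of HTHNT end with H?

12

With the last slot taken by H, it remains to arrange the other 4 letters (THNT).
Those 4 letters have T appearing twice, giving (4)!/(2!) = 12.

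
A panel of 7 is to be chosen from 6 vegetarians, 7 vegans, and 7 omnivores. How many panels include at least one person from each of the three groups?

Unrestricted: C(20,7) = 77520 ways to pick any 7 of the 20.
Subtract selections that omit an entire group: no vegetarians → C(14,7) = 3432; no vegans → C(13,7) = 1716; no omnivores → C(13,7) = 1716.
Add back selections omitting two groups (i.e. drawn from a single group): C(6,7) + C(7,7) + C(7,7) = 2.
By inclusion–exclusion: 77520 − 6864 + 2 = 70658.

70658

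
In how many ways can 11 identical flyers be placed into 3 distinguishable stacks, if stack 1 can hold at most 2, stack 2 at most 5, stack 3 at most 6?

Ignoring the caps, the number of non-negative solutions to x_1+…+x_3 = 11 is C(13,2) = 78.
Subtract solutions that violate a single cap (substitute x_i' = x_i − (cap_i+1)): x_1 ≥ 3 gives C(10,2) = 45; x_2 ≥ 6 gives C(7,2) = 21; x_3 ≥ 7 gives C(6,2) = 15. Together 81.
Add back pairs where two caps are both exceeded: 6 + 3 + 0 = 9.
By inclusion–exclusion the count is 78 − 81 + 9 = 6.

6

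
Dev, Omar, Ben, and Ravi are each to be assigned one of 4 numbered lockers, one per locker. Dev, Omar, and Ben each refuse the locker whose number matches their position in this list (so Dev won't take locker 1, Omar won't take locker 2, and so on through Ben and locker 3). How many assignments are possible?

11

Let Aᵢ (for i ∈ {1, 2, 3}) be the placements that put person i in their forbidden locker. Any j of these fix j positions, leaving (4−j)! ways to fill the rest, and there are C(3,j) ways to pick which j.
By inclusion–exclusion, the number of valid placements is Σ_{j=0}^{3} (−1)^j C(3,j)·(4−j)!.
Computing: 24 − 18 + 6 − 1 = 11.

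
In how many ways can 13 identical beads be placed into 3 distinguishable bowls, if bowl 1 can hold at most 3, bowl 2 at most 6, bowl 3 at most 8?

14

Ignoring the caps, the number of non-negative solutions to x_1+…+x_3 = 13 is C(15,2) = 105.
Subtract solutions that violate a single cap (substitute x_i' = x_i − (cap_i+1)): x_1 ≥ 4 gives C(11,2) = 55; x_2 ≥ 7 gives C(8,2) = 28; x_3 ≥ 9 gives C(6,2) = 15. Together 98.
Add back pairs where two caps are both exceeded: 6 + 1 + 0 = 7.
By inclusion–exclusion the count is 105 − 98 + 7 = 14.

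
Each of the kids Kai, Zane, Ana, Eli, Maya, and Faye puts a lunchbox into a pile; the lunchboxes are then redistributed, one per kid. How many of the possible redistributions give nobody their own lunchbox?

Count assignments avoiding every fixed point. For any j of the 6 kids fixed to their own lunchbox, the other 6−j can be arranged in (6−j)! ways.
By inclusion–exclusion this is Σ_{j=0}^{6} (−1)^j C(6,j)·(6−j)!.
Computing: 720 − 720 + 360 − 120 + 30 − 6 + 1 = 265.

265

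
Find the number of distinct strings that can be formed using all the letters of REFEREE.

REFEREE has 7 letters with E appearing 4 times and R appearing twice.
The number of distinct arrangements is 7!/(4!·2!) = 5040/48 = 105.

105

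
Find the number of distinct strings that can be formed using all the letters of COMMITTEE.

45360

COMMITTEE has 9 letters with E appearing twice, M appearing twice, and T appearing twice.
Dividing 9! = 362880 by 2!·2!·2! = 8 for the repeated letters gives 45360.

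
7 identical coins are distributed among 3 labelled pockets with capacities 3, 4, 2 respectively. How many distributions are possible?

Ignoring the caps, the number of non-negative solutions to x_1+…+x_3 = 7 is C(9,2) = 36.
Subtract solutions that violate a single cap (substitute x_i' = x_i − (cap_i+1)): x_1 ≥ 4 gives C(5,2) = 10; x_2 ≥ 5 gives C(4,2) = 6; x_3 ≥ 3 gives C(6,2) = 15. Together 31.
Add back pairs where two caps are both exceeded: 0 + 1 + 0 = 1.
By inclusion–exclusion the count is 36 − 31 + 1 = 6.

6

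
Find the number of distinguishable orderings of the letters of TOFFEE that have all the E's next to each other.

60

Treat the 2 copies of E as a single block. The multiset to arrange is then {EE, F, F, O, T}, 5 items in all.
That gives (5)!/(2!) = 60 arrangements.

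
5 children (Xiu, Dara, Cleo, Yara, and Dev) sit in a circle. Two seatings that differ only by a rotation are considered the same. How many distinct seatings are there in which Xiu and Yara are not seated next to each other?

12

All circular seatings of 5 people number (4)! = 24.
Seatings with Xiu beside Yara: treat them as a block with 2 internal orders, giving 2 × (3)! = 12.
Subtracting, 24 − 12 = 12.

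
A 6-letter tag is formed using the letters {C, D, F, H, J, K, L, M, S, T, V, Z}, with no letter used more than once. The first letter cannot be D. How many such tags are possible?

609840

The first letter has 12−1 = 11 choices (anything except D).
The remaining 5 letters are filled from the other 11 symbols without repetition: 11 × 10 × 9 × 8 × 7 = 55440.
Total: 11 × 55440 = 609840.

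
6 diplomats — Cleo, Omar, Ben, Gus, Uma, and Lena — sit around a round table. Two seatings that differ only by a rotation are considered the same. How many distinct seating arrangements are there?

120

Fix one person's seat to break rotational symmetry; the remaining 5 people can be arranged in (5)! = 120 ways.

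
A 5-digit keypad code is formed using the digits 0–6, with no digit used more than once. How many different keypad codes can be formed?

2520

This is a permutation of 5 out of 7: P(7,5) = 7!/2!.
That product is 7 × 6 × 5 × 4 × 3 = 2520.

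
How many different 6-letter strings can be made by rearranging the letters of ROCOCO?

60

Letter multiplicities in ROCOCO: C×2, O×3, R×1.
So there are 6! / (3!·2!) = 60 distinguishable arrangements.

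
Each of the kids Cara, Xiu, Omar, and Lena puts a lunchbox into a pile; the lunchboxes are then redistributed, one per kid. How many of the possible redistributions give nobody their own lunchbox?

9

Let Aᵢ be the assignments in which kid i gets their own lunchbox. We want the size of the complement of A₁∪…∪A_4.
By inclusion–exclusion this is Σ_{j=0}^{4} (−1)^j C(4,j)·(4−j)!.
Computing: 24 − 24 + 12 − 4 + 1 = 9.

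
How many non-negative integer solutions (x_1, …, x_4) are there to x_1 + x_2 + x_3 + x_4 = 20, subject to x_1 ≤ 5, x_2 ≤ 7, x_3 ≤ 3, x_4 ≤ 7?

10

Ignoring the caps, the number of non-negative solutions to x_1+…+x_4 = 20 is C(23,3) = 1771.
Subtract solutions that violate a single cap (substitute x_i' = x_i − (cap_i+1)): x_1 ≥ 6 gives C(17,3) = 680; x_2 ≥ 8 gives C(15,3) = 455; x_3 ≥ 4 gives C(19,3) = 969; x_4 ≥ 8 gives C(15,3) = 455. Together 2559.
Add back pairs where two caps are both exceeded: 84 + 286 + 84 + 165 + 35 + 165 = 819.
Subtract triples: 10 + 0 + 10 + 1 = 21.
By inclusion–exclusion the count is 1771 − 2559 + 819 − 21 = 10.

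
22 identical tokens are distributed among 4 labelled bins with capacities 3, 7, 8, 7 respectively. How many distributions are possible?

Ignoring the caps, the number of non-negative solutions to x_1+…+x_4 = 22 is C(25,3) = 2300.
Subtract solutions that violate a single cap (substitute x_i' = x_i − (cap_i+1)): x_1 ≥ 4 gives C(21,3) = 1330; x_2 ≥ 8 gives C(17,3) = 680; x_3 ≥ 9 gives C(16,3) = 560; x_4 ≥ 8 gives C(17,3) = 680. Together 3250.
Add back pairs where two caps are both exceeded: 286 + 220 + 286 + 56 + 84 + 56 = 988.
Subtract triples: 4 + 10 + 4 + 0 = 18.
By inclusion–exclusion the count is 2300 − 3250 + 988 − 18 = 20.

20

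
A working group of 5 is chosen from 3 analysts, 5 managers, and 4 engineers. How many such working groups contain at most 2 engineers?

672

Split by how many engineers are chosen (0 through 2).
Sum: C(4,0)·C(8,5) + C(4,1)·C(8,4) + C(4,2)·C(8,3) = 56 + 280 + 336 = 672.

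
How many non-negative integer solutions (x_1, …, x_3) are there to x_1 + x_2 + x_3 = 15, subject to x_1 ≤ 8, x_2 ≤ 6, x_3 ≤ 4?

Without the upper bounds there are C(17,2) = 136 ways to split 15 among 3 variables.
Subtract solutions that violate a single cap (substitute x_i' = x_i − (cap_i+1)): x_1 ≥ 9 gives C(8,2) = 28; x_2 ≥ 7 gives C(10,2) = 45; x_3 ≥ 5 gives C(12,2) = 66. Together 139.
Add back pairs where two caps are both exceeded: 0 + 3 + 10 = 13.
By inclusion–exclusion the count is 136 − 139 + 13 = 10.

10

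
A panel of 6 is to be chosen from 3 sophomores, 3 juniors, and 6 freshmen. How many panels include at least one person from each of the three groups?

756

Total 6-person selections from all 12: C(12,6) = 924.
Selections missing a whole group: no sophomores → C(9,6) = 84; no juniors → C(9,6) = 84; no freshmen → C(6,6) = 1.
Add back selections omitting two groups (i.e. drawn from a single group): C(3,6) + C(3,6) + C(6,6) = 1.
By inclusion–exclusion: 924 − 169 + 1 = 756.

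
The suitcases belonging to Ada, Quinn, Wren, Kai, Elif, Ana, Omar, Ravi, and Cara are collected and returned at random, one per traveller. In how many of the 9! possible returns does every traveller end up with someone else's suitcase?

Count assignments avoiding every fixed point. For any j of the 9 travellers fixed to their own suitcase, the other 9−j can be arranged in (9−j)! ways.
By inclusion–exclusion this is Σ_{j=0}^{9} (−1)^j C(9,j)·(9−j)!.
Computing: 362880 − 362880 + 181440 − 60480 + 15120 − 3024 + 504 − 72 + 9 − 1 = 133496.

133496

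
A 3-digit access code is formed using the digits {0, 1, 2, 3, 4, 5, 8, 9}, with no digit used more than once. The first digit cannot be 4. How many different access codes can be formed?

The first digit has 8−1 = 7 choices (anything except 4).
The remaining 2 digits are filled from the other 7 symbols without repetition: 7 × 6 = 42.
Total: 7 × 42 = 294.

294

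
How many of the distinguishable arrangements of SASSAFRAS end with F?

280

With the last slot taken by F, it remains to arrange the other 8 letters (SASSARAS).
Those 8 letters have A appearing 3 times and S appearing 4 times, giving (8)!/(4!·3!) = 280.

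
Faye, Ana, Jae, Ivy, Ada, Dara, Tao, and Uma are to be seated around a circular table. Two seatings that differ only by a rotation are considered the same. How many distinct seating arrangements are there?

5040

Around a circle, 8 distinct people have 8!/8 = (7)! = 5040 rotationally distinct seatings.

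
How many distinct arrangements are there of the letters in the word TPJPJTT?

210

Letter multiplicities in TPJPJTT: J×2, P×2, T×3.
Dividing 7! = 5040 by 3!·2!·2! = 24 for the repeated letters gives 210.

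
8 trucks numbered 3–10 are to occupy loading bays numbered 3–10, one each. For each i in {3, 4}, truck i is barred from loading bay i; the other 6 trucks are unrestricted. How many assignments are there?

Let Aᵢ (for i ∈ {3, 4}) be the placements that put truck i in its forbidden loading bay. Any j of these fix j positions, leaving (8−j)! ways to fill the rest, and there are C(2,j) ways to pick which j.
By inclusion–exclusion, the number of valid placements is Σ_{j=0}^{2} (−1)^j C(2,j)·(8−j)!.
Computing: 40320 − 10080 + 720 = 30960.

30960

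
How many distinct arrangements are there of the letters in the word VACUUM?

360

Letter multiplicities in VACUUM: A×1, C×1, M×1, U×2, V×1.
Dividing 6! = 720 by 2! = 2 for the repeated letters gives 360.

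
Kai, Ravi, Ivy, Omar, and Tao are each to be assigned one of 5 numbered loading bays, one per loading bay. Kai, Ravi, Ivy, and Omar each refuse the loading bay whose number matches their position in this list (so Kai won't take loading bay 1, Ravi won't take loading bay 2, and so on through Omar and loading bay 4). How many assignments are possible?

Let Aᵢ (for 1 ≤ i ≤ 4) be the placements that put person i in their forbidden loading bay. Any j of these fix j positions, leaving (5−j)! ways to fill the rest, and there are C(4,j) ways to pick which j.
By inclusion–exclusion, the number of valid placements is Σ_{j=0}^{4} (−1)^j C(4,j)·(5−j)!.
Computing: 120 − 96 + 36 − 8 + 1 = 53.

53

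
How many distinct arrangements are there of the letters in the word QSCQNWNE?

QSCQNWNE has 8 letters with N appearing twice and Q appearing twice.
The number of distinct arrangements is 8!/(2!·2!) = 40320/4 = 10080.

10080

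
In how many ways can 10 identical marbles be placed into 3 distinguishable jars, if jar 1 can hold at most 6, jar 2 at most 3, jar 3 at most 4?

10

By stars and bars, unrestricted non-negative solutions to x_1+…+x_3 = 10 number C(10+2,2) = 66.
Subtract solutions that violate a single cap (substitute x_i' = x_i − (cap_i+1)): x_1 ≥ 7 gives C(5,2) = 10; x_2 ≥ 4 gives C(8,2) = 28; x_3 ≥ 5 gives C(7,2) = 21. Together 59.
Add back pairs where two caps are both exceeded: 0 + 0 + 3 = 3.
By inclusion–exclusion the count is 66 − 59 + 3 = 10.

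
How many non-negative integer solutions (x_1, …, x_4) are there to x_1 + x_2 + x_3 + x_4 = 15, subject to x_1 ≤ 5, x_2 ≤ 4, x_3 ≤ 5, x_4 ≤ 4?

20

Without the upper bounds there are C(18,3) = 816 ways to split 15 among 4 variables.
Subtract solutions that violate a single cap (substitute x_i' = x_i − (cap_i+1)): x_1 ≥ 6 gives C(12,3) = 220; x_2 ≥ 5 gives C(13,3) = 286; x_3 ≥ 6 gives C(12,3) = 220; x_4 ≥ 5 gives C(13,3) = 286. Together 1012.
Add back pairs where two caps are both exceeded: 35 + 20 + 35 + 35 + 56 + 35 = 216.
By inclusion–exclusion the count is 816 − 1012 + 216 = 20.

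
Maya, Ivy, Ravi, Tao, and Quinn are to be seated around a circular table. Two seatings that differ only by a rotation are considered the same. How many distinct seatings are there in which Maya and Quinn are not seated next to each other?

All circular seatings of 5 people number (4)! = 24.
Those with Maya next to Quinn: fuse the pair into one unit and seat 4 units around a circle — 2·(3)! = 12.
Subtracting, 24 − 12 = 12.

12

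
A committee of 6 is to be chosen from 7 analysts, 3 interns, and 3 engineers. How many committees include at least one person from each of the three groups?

1302

With no constraint there are C(13,6) = 1716 possible selections.
Subtract selections that omit an entire group: no analysts → C(6,6) = 1; no interns → C(10,6) = 210; no engineers → C(10,6) = 210.
Add back selections omitting two groups (i.e. drawn from a single group): C(7,6) + C(3,6) + C(3,6) = 7.
By inclusion–exclusion: 1716 − 421 + 7 = 1302.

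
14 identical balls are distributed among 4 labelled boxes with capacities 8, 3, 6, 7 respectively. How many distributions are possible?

168

Without the upper bounds there are C(17,3) = 680 ways to split 14 among 4 boxes.
Subtract solutions that violate a single cap (substitute x_i' = x_i − (cap_i+1)): x_1 ≥ 9 gives C(8,3) = 56; x_2 ≥ 4 gives C(13,3) = 286; x_3 ≥ 7 gives C(10,3) = 120; x_4 ≥ 8 gives C(9,3) = 84. Together 546.
Add back pairs where two caps are both exceeded: 4 + 0 + 0 + 20 + 10 + 0 = 34.
By inclusion–exclusion the count is 680 − 546 + 34 = 168.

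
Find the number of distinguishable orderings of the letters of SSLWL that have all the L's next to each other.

Treat the 2 copies of L as a single block. The multiset to arrange is then {LL, S, S, W}, 4 items in all.
That gives (4)!/(2!) = 12 arrangements.

12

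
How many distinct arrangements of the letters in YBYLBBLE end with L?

With the last slot taken by L, it remains to arrange the other 7 letters (YBYBBLE).
Those 7 letters have B appearing 3 times and Y appearing twice, giving (7)!/(3!·2!) = 420.

420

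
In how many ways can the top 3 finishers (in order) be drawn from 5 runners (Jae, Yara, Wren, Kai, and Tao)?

60

This is an ordered selection of 3 from 5: P(5,3).
That gives 5 × 4 × 3 = 60.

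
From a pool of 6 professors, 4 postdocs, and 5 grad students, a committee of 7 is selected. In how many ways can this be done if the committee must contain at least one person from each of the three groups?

5949

Total 7-person selections from all 15: C(15,7) = 6435.
Selections missing a whole group: no professors → C(9,7) = 36; no postdocs → C(11,7) = 330; no grad students → C(10,7) = 120.
Add back selections omitting two groups (i.e. drawn from a single group): C(6,7) + C(4,7) + C(5,7) = 0.
By inclusion–exclusion: 6435 − 486 + 0 = 5949.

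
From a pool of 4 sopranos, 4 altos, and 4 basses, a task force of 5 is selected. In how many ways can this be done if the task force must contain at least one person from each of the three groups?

624

With no constraint there are C(12,5) = 792 possible selections.
Selections missing a whole group: no sopranos → C(8,5) = 56; no altos → C(8,5) = 56; no basses → C(8,5) = 56.
Add back selections omitting two groups (i.e. drawn from a single group): C(4,5) + C(4,5) + C(4,5) = 0.
By inclusion–exclusion: 792 − 168 + 0 = 624.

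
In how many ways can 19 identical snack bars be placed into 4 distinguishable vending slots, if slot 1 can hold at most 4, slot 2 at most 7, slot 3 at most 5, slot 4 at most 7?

35

By stars and bars, unrestricted non-negative solutions to x_1+…+x_4 = 19 number C(19+3,3) = 1540.
Subtract solutions that violate a single cap (substitute x_i' = x_i − (cap_i+1)): x_1 ≥ 5 gives C(17,3) = 680; x_2 ≥ 8 gives C(14,3) = 364; x_3 ≥ 6 gives C(16,3) = 560; x_4 ≥ 8 gives C(14,3) = 364. Together 1968.
Add back pairs where two caps are both exceeded: 84 + 165 + 84 + 56 + 20 + 56 = 465.
Subtract triples: 1 + 0 + 1 + 0 = 2.
By inclusion–exclusion the count is 1540 − 1968 + 465 − 2 = 35.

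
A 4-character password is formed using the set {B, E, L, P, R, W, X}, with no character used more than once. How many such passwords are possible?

840

With no repetition, fill the 4 characters in order: 7 choices, then 6, down to 4.
7 × 6 × 5 × 4 = 840.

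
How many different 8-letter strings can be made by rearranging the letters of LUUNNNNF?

840

The 8 letters of LUUNNNNF have repeats: N appearing 4 times and U appearing twice.
Dividing 8! = 40320 by 4!·2! = 48 for the repeated letters gives 840.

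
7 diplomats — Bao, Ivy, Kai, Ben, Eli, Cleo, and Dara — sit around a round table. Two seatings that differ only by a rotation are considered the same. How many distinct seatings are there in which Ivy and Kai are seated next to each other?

240

Glue Ivy and Kai into a block (2 internal orders). Seating 6 units around a circle gives (5)! arrangements.
So 2 × (5)! = 2 × 120 = 240.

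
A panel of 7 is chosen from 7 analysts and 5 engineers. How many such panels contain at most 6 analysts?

791

Split by how many analysts are chosen (0 through 6).
Sum: C(7,0)·C(5,7) + C(7,1)·C(5,6) + C(7,2)·C(5,5) + C(7,3)·C(5,4) + C(7,4)·C(5,3) + C(7,5)·C(5,2) + C(7,6)·C(5,1) = 0 + 0 + 21 + 175 + 350 + 210 + 35 = 791.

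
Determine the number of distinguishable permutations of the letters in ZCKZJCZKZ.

3780

Letter multiplicities in ZCKZJCZKZ: C×2, J×1, K×2, Z×4.
Dividing 9! = 362880 by 4!·2!·2! = 96 for the repeated letters gives 3780.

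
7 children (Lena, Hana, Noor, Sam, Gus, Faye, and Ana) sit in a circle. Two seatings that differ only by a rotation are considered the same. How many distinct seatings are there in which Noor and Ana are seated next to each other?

Glue Noor and Ana into a block (2 internal orders). Seating 6 units around a circle gives (5)! arrangements.
So 2 × (5)! = 2 × 120 = 240.

240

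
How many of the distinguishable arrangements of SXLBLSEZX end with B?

5040

With the last slot taken by B, it remains to arrange the other 8 letters (SXLLSEZX).
Those 8 letters have L appearing twice, S appearing twice, and X appearing twice, giving (8)!/(2!·2!·2!) = 5040.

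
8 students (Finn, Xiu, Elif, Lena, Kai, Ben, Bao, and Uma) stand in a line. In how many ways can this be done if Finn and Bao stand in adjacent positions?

Glue Finn and Bao into one block (2 internal orders), leaving 7 units to arrange in a row.
So the count is 2·(7)! = 10080.

10080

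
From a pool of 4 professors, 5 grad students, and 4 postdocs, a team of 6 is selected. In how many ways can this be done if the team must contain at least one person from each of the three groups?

1520

With no constraint there are C(13,6) = 1716 possible selections.
Subtract selections that omit an entire group: no professors → C(9,6) = 84; no grad students → C(8,6) = 28; no postdocs → C(9,6) = 84.
Add back selections omitting two groups (i.e. drawn from a single group): C(4,6) + C(5,6) + C(4,6) = 0.
By inclusion–exclusion: 1716 − 196 + 0 = 1520.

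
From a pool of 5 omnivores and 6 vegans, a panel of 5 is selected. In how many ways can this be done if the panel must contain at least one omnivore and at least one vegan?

Total 5-person selections from all 11: C(11,5) = 462.
Subtract selections that omit an entire group: no omnivores → C(6,5) = 6; no vegans → C(5,5) = 1.
Both groups omitted at once is impossible, so 462 − 7 = 455.

455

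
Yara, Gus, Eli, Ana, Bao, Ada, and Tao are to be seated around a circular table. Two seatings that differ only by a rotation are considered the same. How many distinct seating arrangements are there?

Seat Yara anywhere (absorbing the rotational symmetry), then permute the other 6: (6)! = 720.

720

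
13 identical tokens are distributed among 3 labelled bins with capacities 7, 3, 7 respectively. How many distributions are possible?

14

Without the upper bounds there are C(15,2) = 105 ways to split 13 among 3 bins.
Subtract solutions that violate a single cap (substitute x_i' = x_i − (cap_i+1)): x_1 ≥ 8 gives C(7,2) = 21; x_2 ≥ 4 gives C(11,2) = 55; x_3 ≥ 8 gives C(7,2) = 21. Together 97.
Add back pairs where two caps are both exceeded: 3 + 0 + 3 = 6.
By inclusion–exclusion the count is 105 − 97 + 6 = 14.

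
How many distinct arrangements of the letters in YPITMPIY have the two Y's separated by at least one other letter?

3780

There are 8!/(2!·2!·2!) = 5040 arrangements of YPITMPIY in total.
If the two Y's are adjacent, glue them into one block, leaving 7 items to arrange: (7)!/(2!·2!) = 1260 ways.
Subtracting, 5040 − 1260 = 3780 arrangements keep the Y's apart.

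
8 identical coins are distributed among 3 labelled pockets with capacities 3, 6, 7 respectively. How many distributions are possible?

Without the upper bounds there are C(10,2) = 45 ways to split 8 among 3 pockets.
Subtract solutions that violate a single cap (substitute x_i' = x_i − (cap_i+1)): x_1 ≥ 4 gives C(6,2) = 15; x_2 ≥ 7 gives C(3,2) = 3; x_3 ≥ 8 gives C(2,2) = 1. Together 19.
No two caps can be exceeded simultaneously, so the pair terms are all 0.
By inclusion–exclusion the count is 45 − 19 + 0 = 26.

26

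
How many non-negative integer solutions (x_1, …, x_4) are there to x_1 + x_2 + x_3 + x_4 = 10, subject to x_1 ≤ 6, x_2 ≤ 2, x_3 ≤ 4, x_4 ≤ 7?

By stars and bars, unrestricted non-negative solutions to x_1+…+x_4 = 10 number C(10+3,3) = 286.
Subtract solutions that violate a single cap (substitute x_i' = x_i − (cap_i+1)): x_1 ≥ 7 gives C(6,3) = 20; x_2 ≥ 3 gives C(10,3) = 120; x_3 ≥ 5 gives C(8,3) = 56; x_4 ≥ 8 gives C(5,3) = 10. Together 206.
Add back pairs where two caps are both exceeded: 1 + 0 + 0 + 10 + 0 + 0 = 11.
By inclusion–exclusion the count is 286 − 206 + 11 = 91.

91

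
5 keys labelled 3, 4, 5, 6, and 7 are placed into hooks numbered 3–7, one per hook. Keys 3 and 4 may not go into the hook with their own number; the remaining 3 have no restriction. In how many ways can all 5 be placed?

78

Let Aᵢ (for i ∈ {3, 4}) be the placements that put key i in its forbidden hook. Any j of these fix j positions, leaving (5−j)! ways to fill the rest, and there are C(2,j) ways to pick which j.
By inclusion–exclusion, the number of valid placements is Σ_{j=0}^{2} (−1)^j C(2,j)·(5−j)!.
Computing: 120 − 48 + 6 = 78.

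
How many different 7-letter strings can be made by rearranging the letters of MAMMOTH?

Letter multiplicities in MAMMOTH: A×1, H×1, M×3, O×1, T×1.
So there are 7! / (3!) = 840 distinguishable arrangements.

840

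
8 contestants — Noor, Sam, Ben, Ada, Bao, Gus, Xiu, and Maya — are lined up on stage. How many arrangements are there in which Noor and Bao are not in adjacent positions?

30240

There are 8! = 40320 arrangements in all. If Noor and Bao are adjacent, merging them into one block gives 2·(7)! = 10080 arrangements.
So 40320 − 10080 = 30240 arrangements keep them apart.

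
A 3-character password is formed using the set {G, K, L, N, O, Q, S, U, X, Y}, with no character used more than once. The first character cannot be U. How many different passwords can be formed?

The first character has 10−1 = 9 choices (anything except U).
The remaining 2 characters are filled from the other 9 symbols without repetition: 9 × 8 = 72.
Total: 9 × 72 = 648.

648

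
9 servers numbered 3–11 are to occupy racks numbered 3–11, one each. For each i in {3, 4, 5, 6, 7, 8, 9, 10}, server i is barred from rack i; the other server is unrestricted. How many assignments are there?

Let Aᵢ (for 3 ≤ i ≤ 10) be the placements that put server i in its forbidden rack. Any j of these fix j positions, leaving (9−j)! ways to fill the rest, and there are C(8,j) ways to pick which j.
By inclusion–exclusion, the number of valid placements is Σ_{j=0}^{8} (−1)^j C(8,j)·(9−j)!.
Computing: 362880 − 322560 + 141120 − 40320 + 8400 − 1344 + 168 − 16 + 1 = 148329.

148329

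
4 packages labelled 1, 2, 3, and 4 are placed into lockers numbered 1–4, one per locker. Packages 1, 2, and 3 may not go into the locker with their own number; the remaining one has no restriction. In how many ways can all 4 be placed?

11

Let Aᵢ (for i ∈ {1, 2, 3}) be the placements that put package i in its forbidden locker. Any j of these fix j positions, leaving (4−j)! ways to fill the rest, and there are C(3,j) ways to pick which j.
By inclusion–exclusion, the number of valid placements is Σ_{j=0}^{3} (−1)^j C(3,j)·(4−j)!.
Computing: 24 − 18 + 6 − 1 = 11.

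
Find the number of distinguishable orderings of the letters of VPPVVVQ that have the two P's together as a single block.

Treat the 2 copies of P as a single block. The multiset to arrange is then {PP, Q, V, V, V, V}, 6 items in all.
That gives (6)!/(4!) = 30 arrangements.

30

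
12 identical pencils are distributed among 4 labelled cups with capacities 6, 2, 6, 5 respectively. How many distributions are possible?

Without the upper bounds there are C(15,3) = 455 ways to split 12 among 4 cups.
Subtract solutions that violate a single cap (substitute x_i' = x_i − (cap_i+1)): x_1 ≥ 7 gives C(8,3) = 56; x_2 ≥ 3 gives C(12,3) = 220; x_3 ≥ 7 gives C(8,3) = 56; x_4 ≥ 6 gives C(9,3) = 84. Together 416.
Add back pairs where two caps are both exceeded: 10 + 0 + 0 + 10 + 20 + 0 = 40.
By inclusion–exclusion the count is 455 − 416 + 40 = 79.

79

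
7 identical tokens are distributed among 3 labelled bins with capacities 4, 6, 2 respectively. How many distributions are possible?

Without the upper bounds there are C(9,2) = 36 ways to split 7 among 3 bins.
Subtract solutions that violate a single cap (substitute x_i' = x_i − (cap_i+1)): x_1 ≥ 5 gives C(4,2) = 6; x_2 ≥ 7 gives C(2,2) = 1; x_3 ≥ 3 gives C(6,2) = 15. Together 22.
No two caps can be exceeded simultaneously, so the pair terms are all 0.
By inclusion–exclusion the count is 36 − 22 + 0 = 14.

14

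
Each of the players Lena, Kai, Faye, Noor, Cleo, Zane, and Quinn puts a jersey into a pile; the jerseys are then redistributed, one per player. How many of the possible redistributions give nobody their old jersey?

1854

This is the derangement count D_7: permutations of 7 items with no fixed point.
By inclusion–exclusion this is Σ_{j=0}^{7} (−1)^j C(7,j)·(7−j)!.
Computing: 5040 − 5040 + 2520 − 840 + 210 − 42 + 7 − 1 = 1854.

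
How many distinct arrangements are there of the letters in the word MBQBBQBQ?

280

MBQBBQBQ has 8 letters with B appearing 4 times and Q appearing 3 times.
Dividing 8! = 40320 by 4!·3! = 144 for the repeated letters gives 280.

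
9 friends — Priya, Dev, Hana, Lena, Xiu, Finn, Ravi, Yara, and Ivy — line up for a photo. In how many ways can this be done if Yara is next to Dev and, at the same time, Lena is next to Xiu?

20160

Treat {Yara,Dev} as one block (2 orders) and {Lena,Xiu} as another (2 orders).
That leaves 7 units to arrange: 2 × 2 × 7! = 4 × 5040 = 20160.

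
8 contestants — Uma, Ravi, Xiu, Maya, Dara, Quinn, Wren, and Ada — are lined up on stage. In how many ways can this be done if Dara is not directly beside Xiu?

Of the 8! = 40320 arrangements, those with Dara and Xiu adjacent number 2 × 7! = 10080 (treat the pair as a block with 2 internal orders).
Complementary counting: 40320 − 10080 = 30240.

30240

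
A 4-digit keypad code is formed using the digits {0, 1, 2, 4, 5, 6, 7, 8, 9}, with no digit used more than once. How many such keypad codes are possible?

3024

This is a permutation of 4 out of 9: P(9,4) = 9!/5!.
9 × 8 × 7 × 6 = 3024.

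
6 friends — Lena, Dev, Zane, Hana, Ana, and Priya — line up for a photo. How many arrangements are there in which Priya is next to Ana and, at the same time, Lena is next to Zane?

96

Treat {Priya,Ana} as one block (2 orders) and {Lena,Zane} as another (2 orders).
That leaves 4 units to arrange: 2 × 2 × 4! = 4 × 24 = 96.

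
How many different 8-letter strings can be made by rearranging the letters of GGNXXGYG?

840

Letter multiplicities in GGNXXGYG: G×4, N×1, X×2, Y×1.
Dividing 8! = 40320 by 4!·2! = 48 for the repeated letters gives 840.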